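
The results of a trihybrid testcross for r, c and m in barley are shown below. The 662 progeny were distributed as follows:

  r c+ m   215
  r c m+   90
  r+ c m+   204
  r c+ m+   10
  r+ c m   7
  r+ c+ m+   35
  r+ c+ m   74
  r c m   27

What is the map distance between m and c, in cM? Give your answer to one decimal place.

11.9 cM

The two most frequent reciprocal classes, r c+ m and r+ c m+, are the parental types, so the F1 was r c+ m / r+ c m+.
The two rarest classes, r c+ m+ and r+ c m, are the double crossovers. Comparing them with the parentals, only the m allele has switched, so m is the middle locus and the order is r – m – c.
Crossovers in the m–c interval produce the single-crossover classes r c m and r+ c+ m+ (27 + 35 = 62) plus the double crossovers (17).
RF(m–c) = (62 + 17) / 662 = 79/662 = 0.1193 → 11.9 cM.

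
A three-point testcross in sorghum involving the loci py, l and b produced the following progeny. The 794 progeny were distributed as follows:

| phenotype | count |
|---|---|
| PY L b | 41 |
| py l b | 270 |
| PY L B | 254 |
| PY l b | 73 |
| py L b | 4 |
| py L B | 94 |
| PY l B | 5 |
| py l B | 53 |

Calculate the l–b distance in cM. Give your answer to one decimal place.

13.0 cM

The two most frequent reciprocal classes, py l b and PY L B, are the parental types, so the F1 was py l b / PY L B.
The two rarest classes, py L b and PY l B, are the double crossovers. Comparing them with the parentals, only the l allele has switched, so l is the middle locus and the order is b – l – py.
Crossovers in the b–l interval produce the single-crossover classes py l B and PY L b (53 + 41 = 94) plus the double crossovers (9).
RF(b–l) = (94 + 9) / 794 = 103/794 = 0.1297 → 13.0 cM.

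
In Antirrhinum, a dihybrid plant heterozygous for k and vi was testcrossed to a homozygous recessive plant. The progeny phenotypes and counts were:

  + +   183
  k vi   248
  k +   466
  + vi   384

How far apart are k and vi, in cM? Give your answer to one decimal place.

33.6 cM

The two most frequent classes, + vi (384) and k + (466), are the parental types, so the F1 was + vi / k +.
The recombinant classes are + + and k vi: 183 + 248 = 431.
Recombination frequency = 431/1281 = 0.3365 ≈ 33.6%, i.e. 33.6 cM.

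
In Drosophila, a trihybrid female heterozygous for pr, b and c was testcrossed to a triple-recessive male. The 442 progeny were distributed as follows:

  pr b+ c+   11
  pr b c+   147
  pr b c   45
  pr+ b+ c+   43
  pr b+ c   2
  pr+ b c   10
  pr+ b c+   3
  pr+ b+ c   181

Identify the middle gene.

The two most frequent reciprocal classes, pr b c+ and pr+ b+ c, are the parental types, so the F1 was pr b c+ / pr+ b+ c.
The two rarest classes, pr+ b c+ and pr b+ c, are the double crossovers. Comparing them with the parentals, only the pr allele has switched, so pr is the middle locus and the order is c – pr – b.

pr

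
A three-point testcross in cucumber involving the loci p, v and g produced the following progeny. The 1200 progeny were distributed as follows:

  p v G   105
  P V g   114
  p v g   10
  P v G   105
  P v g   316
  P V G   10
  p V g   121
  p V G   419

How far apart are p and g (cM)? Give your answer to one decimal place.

20.5 cM

The two most frequent reciprocal classes, P v g and p V G, are the parental types, so the F1 was P v g / p V G.
The two rarest classes, p v g and P V G, are the double crossovers. Comparing them with the parentals, only the p allele has switched, so p is the middle locus and the order is v – p – g.
Crossovers in the p–g interval produce the single-crossover classes P v G and p V g (105 + 121 = 226) plus the double crossovers (20).
RF(p–g) = (226 + 20) / 1200 = 246/1200 = 0.2050 → 20.5 cM.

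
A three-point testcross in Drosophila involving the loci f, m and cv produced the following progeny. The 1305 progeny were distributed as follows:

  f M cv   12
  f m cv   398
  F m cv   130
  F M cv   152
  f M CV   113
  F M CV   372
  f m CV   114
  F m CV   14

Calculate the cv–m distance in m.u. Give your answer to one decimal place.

22.4 m.u.

The two most frequent reciprocal classes, f m cv and F M CV, are the parental types, so the F1 was f m cv / F M CV.
The two rarest classes, f M cv and F m CV, are the double crossovers. Comparing them with the parentals, only the m allele has switched, so m is the middle locus and the order is cv – m – f.
Crossovers in the cv–m interval produce the single-crossover classes f m CV and F M cv (114 + 152 = 266) plus the double crossovers (26).
RF(cv–m) = (266 + 26) / 1305 = 292/1305 = 0.2238 → 22.4 m.u.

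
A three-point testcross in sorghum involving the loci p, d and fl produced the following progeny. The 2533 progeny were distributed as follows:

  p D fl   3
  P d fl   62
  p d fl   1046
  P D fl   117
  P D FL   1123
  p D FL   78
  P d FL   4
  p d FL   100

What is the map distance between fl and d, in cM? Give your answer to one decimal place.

The two most frequent reciprocal classes, P D FL and p d fl, are the parental types, so the F1 was P D FL / p d fl.
The two rarest classes, P d FL and p D fl, are the double crossovers. Comparing them with the parentals, only the d allele has switched, so d is the middle locus and the order is fl – d – p.
Crossovers in the fl–d interval produce the single-crossover classes P D fl and p d FL (117 + 100 = 217) plus the double crossovers (7).
RF(fl–d) = (217 + 7) / 2533 = 224/2533 = 0.0884 → 8.8 cM.

8.8 cM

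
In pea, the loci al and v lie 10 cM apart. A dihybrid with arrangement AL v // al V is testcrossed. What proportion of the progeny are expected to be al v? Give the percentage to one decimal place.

5.0%

A map distance of 10 cM corresponds to a recombination frequency of 0.100.
The F1 is AL v / al V, so al v is a recombinant gamete class with expected frequency r/2 = 0.100/2 = 0.0500.
That is 0.0500 = 5.0% of the progeny.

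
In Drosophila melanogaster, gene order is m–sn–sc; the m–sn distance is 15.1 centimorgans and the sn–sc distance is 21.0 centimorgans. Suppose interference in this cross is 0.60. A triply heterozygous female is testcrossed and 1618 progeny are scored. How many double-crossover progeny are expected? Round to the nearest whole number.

21

Map distances give recombination frequencies of 0.151 and 0.210 for the two intervals.
With interference 0.60 (so coincidence = 0.40), expected double-crossover frequency = 0.151 × 0.210 × 0.40 = 0.01268.
Expected number = 0.01268 × 1618 = 20.52 ≈ 21.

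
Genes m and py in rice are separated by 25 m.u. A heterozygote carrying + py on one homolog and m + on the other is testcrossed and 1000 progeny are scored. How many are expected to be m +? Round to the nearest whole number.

A map distance of 25 m.u. corresponds to a recombination frequency of 0.250.
The F1 is + py / m +, so m + is a parental gamete class with expected frequency (1 − r)/2 = 0.750/2 = 0.3750.
Expected number = 0.3750 × 1000 = 375.00 ≈ 375.

375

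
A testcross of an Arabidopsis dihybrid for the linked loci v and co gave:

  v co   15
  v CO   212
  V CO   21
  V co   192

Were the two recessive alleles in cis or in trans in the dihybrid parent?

trans

The two most frequent classes are V co (192) and v CO (212); these are the parental (non-recombinant) types.
So the F1 carried V co on one chromosome and v CO on the other — the recessive alleles are on opposite chromosomes (trans / repulsion).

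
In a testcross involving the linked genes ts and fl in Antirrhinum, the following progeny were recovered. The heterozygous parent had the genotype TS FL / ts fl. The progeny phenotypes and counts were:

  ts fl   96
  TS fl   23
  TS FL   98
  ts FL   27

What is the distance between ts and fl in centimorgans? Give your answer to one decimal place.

The recombinant classes are TS fl and ts FL: 23 + 27 = 50.
Recombination frequency = 50/244 = 0.2049 ≈ 20.5%, i.e. 20.5 centimorgans.

20.5 centimorgans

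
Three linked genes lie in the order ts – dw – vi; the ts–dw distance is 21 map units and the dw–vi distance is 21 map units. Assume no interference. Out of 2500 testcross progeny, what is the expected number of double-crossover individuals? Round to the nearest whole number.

110

Map distances give recombination frequencies of 0.210 and 0.210 for the two intervals.
With no interference, expected double-crossover frequency = 0.210 × 0.210 = 0.04410.
Expected number = 0.04410 × 2500 = 110.25 ≈ 110.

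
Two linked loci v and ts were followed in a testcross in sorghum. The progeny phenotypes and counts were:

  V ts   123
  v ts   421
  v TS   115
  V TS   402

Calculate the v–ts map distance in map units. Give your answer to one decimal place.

22.4 map units

The two most frequent classes, V TS (402) and v ts (421), are the parental types, so the F1 was V TS / v ts.
The recombinant classes are V ts and v TS: 123 + 115 = 238.
Recombination frequency = 238/1061 = 0.2243 ≈ 22.4%, i.e. 22.4 map units.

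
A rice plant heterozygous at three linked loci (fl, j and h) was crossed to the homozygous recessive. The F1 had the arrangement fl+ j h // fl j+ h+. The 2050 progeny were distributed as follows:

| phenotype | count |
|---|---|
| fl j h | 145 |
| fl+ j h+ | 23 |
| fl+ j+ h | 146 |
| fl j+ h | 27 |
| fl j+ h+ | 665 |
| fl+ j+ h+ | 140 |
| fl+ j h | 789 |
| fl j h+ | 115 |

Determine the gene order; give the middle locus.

The two rarest classes, fl+ j h+ and fl j+ h, are the double crossovers. Comparing them with the parentals, only the h allele has switched, so h is the middle locus and the order is fl – h – j.

h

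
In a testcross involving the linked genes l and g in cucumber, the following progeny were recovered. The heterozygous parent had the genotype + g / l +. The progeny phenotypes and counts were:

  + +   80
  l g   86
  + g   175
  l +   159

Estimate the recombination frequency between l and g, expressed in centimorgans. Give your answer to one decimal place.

33.2 centimorgans

The recombinant classes are + + and l g: 80 + 86 = 166.
Recombination frequency = 166/500 = 0.3320 ≈ 33.2%, i.e. 33.2 centimorgans.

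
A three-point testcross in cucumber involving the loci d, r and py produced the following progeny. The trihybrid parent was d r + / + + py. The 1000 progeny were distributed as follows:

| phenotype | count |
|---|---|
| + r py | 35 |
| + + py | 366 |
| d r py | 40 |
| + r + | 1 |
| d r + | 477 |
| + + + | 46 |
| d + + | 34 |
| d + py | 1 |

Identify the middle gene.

The two rarest classes, + r + and d + py, are the double crossovers. Comparing them with the parentals, only the d allele has switched, so d is the middle locus and the order is r – d – py.

d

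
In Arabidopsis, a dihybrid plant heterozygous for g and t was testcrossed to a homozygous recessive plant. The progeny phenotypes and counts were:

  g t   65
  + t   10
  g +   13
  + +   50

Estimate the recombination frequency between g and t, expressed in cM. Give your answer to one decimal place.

16.7 cM

The two most frequent classes, + + (50) and g t (65), are the parental types, so the F1 was + + / g t.
The recombinant classes are + t and g +: 10 + 13 = 23.
Recombination frequency = 23/138 = 0.1667 ≈ 16.7%, i.e. 16.7 cM.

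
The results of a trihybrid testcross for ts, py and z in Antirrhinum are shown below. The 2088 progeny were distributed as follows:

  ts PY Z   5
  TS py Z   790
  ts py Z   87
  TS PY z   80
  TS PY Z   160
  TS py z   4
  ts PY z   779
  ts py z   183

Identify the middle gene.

The two most frequent reciprocal classes, ts PY z and TS py Z, are the parental types, so the F1 was ts PY z / TS py Z.
The two rarest classes, ts PY Z and TS py z, are the double crossovers. Comparing them with the parentals, only the z allele has switched, so z is the middle locus and the order is ts – z – py.

z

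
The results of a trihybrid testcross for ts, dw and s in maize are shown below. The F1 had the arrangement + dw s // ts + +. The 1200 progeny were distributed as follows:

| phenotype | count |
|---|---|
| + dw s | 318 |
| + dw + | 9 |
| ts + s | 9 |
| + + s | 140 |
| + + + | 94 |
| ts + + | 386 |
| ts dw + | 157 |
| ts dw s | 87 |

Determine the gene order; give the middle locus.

The two rarest classes, + dw + and ts + s, are the double crossovers. Comparing them with the parentals, only the s allele has switched, so s is the middle locus and the order is ts – s – dw.

s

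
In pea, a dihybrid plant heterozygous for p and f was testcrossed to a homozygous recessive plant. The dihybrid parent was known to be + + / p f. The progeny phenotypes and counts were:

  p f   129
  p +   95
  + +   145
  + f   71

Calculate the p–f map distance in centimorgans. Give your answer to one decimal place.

The recombinant classes are + f and p +: 71 + 95 = 166.
Recombination frequency = 166/440 = 0.3773 ≈ 37.7%, i.e. 37.7 centimorgans.

37.7 centimorgans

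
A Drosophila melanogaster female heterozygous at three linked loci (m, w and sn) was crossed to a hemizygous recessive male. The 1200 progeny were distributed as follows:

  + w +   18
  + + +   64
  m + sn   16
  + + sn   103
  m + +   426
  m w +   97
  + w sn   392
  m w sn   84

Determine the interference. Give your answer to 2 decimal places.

The two most frequent reciprocal classes, + w sn and m + +, are the parental types, so the F1 was + w sn / m + +.
The two rarest classes, + w + and m + sn, are the double crossovers. Comparing them with the parentals, only the sn allele has switched, so sn is the middle locus and the order is m – sn – w.
m–sn: (148 + 34)/1200 = 0.1517; sn–w: (200 + 34)/1200 = 0.1950.
Expected DCO frequency = 0.1517 × 0.1950 ≈ 0.02958; observed = 34/1200 ≈ 0.02833.
Coefficient of coincidence = 0.02833/0.02958 ≈ 0.96; interference = 1 − 0.96 = 0.04.

0.04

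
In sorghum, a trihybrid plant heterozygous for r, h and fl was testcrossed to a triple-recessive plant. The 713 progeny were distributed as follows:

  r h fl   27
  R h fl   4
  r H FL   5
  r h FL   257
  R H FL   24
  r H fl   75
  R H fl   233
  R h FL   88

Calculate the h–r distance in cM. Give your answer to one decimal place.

24.1 cM

The two most frequent reciprocal classes, R H fl and r h FL, are the parental types, so the F1 was R H fl / r h FL.
The two rarest classes, R h fl and r H FL, are the double crossovers. Comparing them with the parentals, only the h allele has switched, so h is the middle locus and the order is r – h – fl.
Crossovers in the r–h interval produce the single-crossover classes r H fl and R h FL (75 + 88 = 163) plus the double crossovers (9).
RF(r–h) = (163 + 9) / 713 = 172/713 = 0.2412 → 24.1 cM.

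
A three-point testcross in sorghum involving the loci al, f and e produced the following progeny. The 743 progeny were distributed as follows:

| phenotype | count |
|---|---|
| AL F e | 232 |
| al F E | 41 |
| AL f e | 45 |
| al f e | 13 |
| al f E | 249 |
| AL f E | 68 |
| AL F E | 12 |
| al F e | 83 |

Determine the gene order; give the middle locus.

e

The two most frequent reciprocal classes, AL F e and al f E, are the parental types, so the F1 was AL F e / al f E.
The two rarest classes, AL F E and al f e, are the double crossovers. Comparing them with the parentals, only the e allele has switched, so e is the middle locus and the order is al – e – f.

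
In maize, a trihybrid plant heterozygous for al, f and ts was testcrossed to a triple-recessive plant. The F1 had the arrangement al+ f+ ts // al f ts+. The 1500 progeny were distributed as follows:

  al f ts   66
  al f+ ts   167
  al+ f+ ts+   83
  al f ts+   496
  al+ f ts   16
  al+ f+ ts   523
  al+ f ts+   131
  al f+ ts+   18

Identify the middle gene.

f

The two rarest classes, al+ f ts and al f+ ts+, are the double crossovers. Comparing them with the parentals, only the f allele has switched, so f is the middle locus and the order is ts – f – al.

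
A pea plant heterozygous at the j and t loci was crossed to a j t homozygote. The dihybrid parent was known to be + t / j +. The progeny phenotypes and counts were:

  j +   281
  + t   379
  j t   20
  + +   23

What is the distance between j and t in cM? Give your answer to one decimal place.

The recombinant classes are + + and j t: 23 + 20 = 43.
Recombination frequency = 43/703 = 0.0612 ≈ 6.1%, i.e. 6.1 cM.

6.1 cM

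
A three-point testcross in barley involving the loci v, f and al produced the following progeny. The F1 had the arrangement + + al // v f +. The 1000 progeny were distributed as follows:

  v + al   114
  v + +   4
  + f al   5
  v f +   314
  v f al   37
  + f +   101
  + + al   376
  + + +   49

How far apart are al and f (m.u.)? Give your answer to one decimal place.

The two rarest classes, + f al and v + +, are the double crossovers. Comparing them with the parentals, only the f allele has switched, so f is the middle locus and the order is v – f – al.
Crossovers in the f–al interval produce the single-crossover classes + + + and v f al (49 + 37 = 86) plus the double crossovers (9).
RF(f–al) = (86 + 9) / 1000 = 95/1000 = 0.0950 → 9.5 m.u.

9.5 m.u.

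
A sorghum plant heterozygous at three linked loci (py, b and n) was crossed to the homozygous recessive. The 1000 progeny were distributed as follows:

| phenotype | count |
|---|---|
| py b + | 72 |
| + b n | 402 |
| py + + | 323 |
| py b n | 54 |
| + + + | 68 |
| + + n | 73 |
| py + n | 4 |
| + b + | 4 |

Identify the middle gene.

The two most frequent reciprocal classes, py + + and + b n, are the parental types, so the F1 was py + + / + b n.
The two rarest classes, py + n and + b +, are the double crossovers. Comparing them with the parentals, only the n allele has switched, so n is the middle locus and the order is b – n – py.

n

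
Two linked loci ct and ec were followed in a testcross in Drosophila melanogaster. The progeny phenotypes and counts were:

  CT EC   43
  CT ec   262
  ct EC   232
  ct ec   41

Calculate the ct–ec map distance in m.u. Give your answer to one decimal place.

The two most frequent classes, CT ec (262) and ct EC (232), are the parental types, so the F1 was CT ec / ct EC.
The recombinant classes are CT EC and ct ec: 43 + 41 = 84.
Recombination frequency = 84/578 = 0.1453 ≈ 14.5%, i.e. 14.5 m.u.

14.5 m.u.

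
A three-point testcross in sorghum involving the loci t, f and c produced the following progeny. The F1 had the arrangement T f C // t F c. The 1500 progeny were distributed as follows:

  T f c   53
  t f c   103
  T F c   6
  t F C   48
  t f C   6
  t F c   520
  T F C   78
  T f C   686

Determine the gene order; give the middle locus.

t

The two rarest classes, t f C and T F c, are the double crossovers. Comparing them with the parentals, only the t allele has switched, so t is the middle locus and the order is c – t – f.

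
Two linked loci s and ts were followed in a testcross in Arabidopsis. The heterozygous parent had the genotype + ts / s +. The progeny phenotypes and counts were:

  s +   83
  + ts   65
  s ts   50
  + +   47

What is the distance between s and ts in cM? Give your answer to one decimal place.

39.6 cM

The recombinant classes are + + and s ts: 47 + 50 = 97.
Recombination frequency = 97/245 = 0.3959 ≈ 39.6%, i.e. 39.6 cM.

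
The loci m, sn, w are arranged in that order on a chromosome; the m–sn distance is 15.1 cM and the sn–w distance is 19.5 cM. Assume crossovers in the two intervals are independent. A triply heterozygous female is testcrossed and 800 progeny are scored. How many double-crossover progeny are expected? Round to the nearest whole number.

24

Map distances give recombination frequencies of 0.151 and 0.195 for the two intervals.
With no interference, expected double-crossover frequency = 0.151 × 0.195 = 0.02944.
Expected number = 0.02944 × 800 = 23.56 ≈ 24.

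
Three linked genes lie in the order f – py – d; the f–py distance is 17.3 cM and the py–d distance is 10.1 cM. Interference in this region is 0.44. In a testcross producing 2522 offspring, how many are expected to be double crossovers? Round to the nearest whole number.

25

Map distances give recombination frequencies of 0.173 and 0.101 for the two intervals.
With interference 0.44 (so coincidence = 0.56), expected double-crossover frequency = 0.173 × 0.101 × 0.56 = 0.00978.
Expected number = 0.00978 × 2522 = 24.68 ≈ 25.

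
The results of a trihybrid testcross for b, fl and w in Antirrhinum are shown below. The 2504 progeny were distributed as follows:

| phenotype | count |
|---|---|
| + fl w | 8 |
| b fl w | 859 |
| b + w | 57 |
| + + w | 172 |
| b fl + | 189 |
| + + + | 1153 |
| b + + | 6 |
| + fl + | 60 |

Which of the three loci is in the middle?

The two most frequent reciprocal classes, + + + and b fl w, are the parental types, so the F1 was + + + / b fl w.
The two rarest classes, b + + and + fl w, are the double crossovers. Comparing them with the parentals, only the b allele has switched, so b is the middle locus and the order is w – b – fl.

b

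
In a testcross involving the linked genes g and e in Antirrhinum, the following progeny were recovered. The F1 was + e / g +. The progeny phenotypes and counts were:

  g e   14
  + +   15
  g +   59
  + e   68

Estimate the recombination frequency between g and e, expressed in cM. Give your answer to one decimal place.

The recombinant classes are + + and g e: 15 + 14 = 29.
Recombination frequency = 29/156 = 0.1859 ≈ 18.6%, i.e. 18.6 cM.

18.6 cM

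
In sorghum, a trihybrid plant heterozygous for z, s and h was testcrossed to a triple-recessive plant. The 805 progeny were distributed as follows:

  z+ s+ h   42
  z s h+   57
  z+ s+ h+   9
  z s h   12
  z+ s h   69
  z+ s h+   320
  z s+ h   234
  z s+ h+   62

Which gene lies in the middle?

The two most frequent reciprocal classes, z s+ h and z+ s h+, are the parental types, so the F1 was z s+ h / z+ s h+.
The two rarest classes, z s h and z+ s+ h+, are the double crossovers. Comparing them with the parentals, only the s allele has switched, so s is the middle locus and the order is h – s – z.

s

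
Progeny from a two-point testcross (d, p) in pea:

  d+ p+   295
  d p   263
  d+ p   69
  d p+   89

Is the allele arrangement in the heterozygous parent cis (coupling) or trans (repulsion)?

The two most frequent classes are d+ p+ (295) and d p (263); these are the parental (non-recombinant) types.
So the F1 carried d+ p+ on one chromosome and d p on the other — the recessive alleles are on the same chromosome (cis / coupling).

cis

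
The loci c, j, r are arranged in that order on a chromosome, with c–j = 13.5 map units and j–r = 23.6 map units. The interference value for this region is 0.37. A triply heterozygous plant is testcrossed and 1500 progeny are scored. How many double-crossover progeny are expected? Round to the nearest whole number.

30

Map distances give recombination frequencies of 0.135 and 0.236 for the two intervals.
With interference 0.37 (so coincidence = 0.63), expected double-crossover frequency = 0.135 × 0.236 × 0.63 = 0.02007.
Expected number = 0.02007 × 1500 = 30.11 ≈ 30.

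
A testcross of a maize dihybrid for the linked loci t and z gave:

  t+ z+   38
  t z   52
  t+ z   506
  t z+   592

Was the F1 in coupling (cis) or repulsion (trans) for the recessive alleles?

trans

The two most frequent classes are t+ z (506) and t z+ (592); these are the parental (non-recombinant) types.
So the F1 carried t+ z on one chromosome and t z+ on the other — the recessive alleles are on opposite chromosomes (trans / repulsion).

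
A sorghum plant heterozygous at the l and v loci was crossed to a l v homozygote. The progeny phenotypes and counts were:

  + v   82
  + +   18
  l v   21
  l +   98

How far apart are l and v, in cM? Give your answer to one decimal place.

17.8 cM

The two most frequent classes, + v (82) and l + (98), are the parental types, so the F1 was + v / l +.
The recombinant classes are + + and l v: 18 + 21 = 39.
Recombination frequency = 39/219 = 0.1781 ≈ 17.8%, i.e. 17.8 cM.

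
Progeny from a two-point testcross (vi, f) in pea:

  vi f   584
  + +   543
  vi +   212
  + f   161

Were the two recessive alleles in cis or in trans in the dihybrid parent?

The two most frequent classes are + + (543) and vi f (584); these are the parental (non-recombinant) types.
So the F1 carried + + on one chromosome and vi f on the other — the recessive alleles are on the same chromosome (cis / coupling).

cis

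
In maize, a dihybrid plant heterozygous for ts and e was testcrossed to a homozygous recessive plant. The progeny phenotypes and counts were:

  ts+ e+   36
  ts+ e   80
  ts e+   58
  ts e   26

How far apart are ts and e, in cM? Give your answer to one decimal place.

The two most frequent classes, ts+ e (80) and ts e+ (58), are the parental types, so the F1 was ts+ e / ts e+.
The recombinant classes are ts+ e+ and ts e: 36 + 26 = 62.
Recombination frequency = 62/200 = 0.3100 ≈ 31.0%, i.e. 31.0 cM.

31.0 cM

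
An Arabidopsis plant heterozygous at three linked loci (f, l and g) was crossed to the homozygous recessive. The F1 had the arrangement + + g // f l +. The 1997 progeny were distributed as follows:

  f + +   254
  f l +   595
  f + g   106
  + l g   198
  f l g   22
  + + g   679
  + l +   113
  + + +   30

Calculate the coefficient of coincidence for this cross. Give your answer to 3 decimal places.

0.760

The two rarest classes, + + + and f l g, are the double crossovers. Comparing them with the parentals, only the g allele has switched, so g is the middle locus and the order is f – g – l.
f–g: (219 + 52)/1997 = 0.1357; g–l: (452 + 52)/1997 = 0.2524.
Expected DCO frequency = 0.1357 × 0.2524 ≈ 0.03425; observed = 52/1997 ≈ 0.02604.
Coefficient of coincidence = 0.02604/0.03425 ≈ 0.760.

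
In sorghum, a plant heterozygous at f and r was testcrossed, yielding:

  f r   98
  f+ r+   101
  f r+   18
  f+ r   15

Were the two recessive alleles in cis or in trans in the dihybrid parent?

cis

The two most frequent classes are f+ r+ (101) and f r (98); these are the parental (non-recombinant) types.
So the F1 carried f+ r+ on one chromosome and f r on the other — the recessive alleles are on the same chromosome (cis / coupling).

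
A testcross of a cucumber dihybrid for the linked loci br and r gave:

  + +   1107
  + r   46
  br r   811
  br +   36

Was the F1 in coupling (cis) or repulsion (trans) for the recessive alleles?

The two most frequent classes are + + (1107) and br r (811); these are the parental (non-recombinant) types.
So the F1 carried + + on one chromosome and br r on the other — the recessive alleles are on the same chromosome (cis / coupling).

cis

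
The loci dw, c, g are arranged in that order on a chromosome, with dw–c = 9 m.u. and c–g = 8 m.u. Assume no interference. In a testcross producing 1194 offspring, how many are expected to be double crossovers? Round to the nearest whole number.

Map distances give recombination frequencies of 0.090 and 0.080 for the two intervals.
With no interference, expected double-crossover frequency = 0.090 × 0.080 = 0.00720.
Expected number = 0.00720 × 1194 = 8.60 ≈ 9.

9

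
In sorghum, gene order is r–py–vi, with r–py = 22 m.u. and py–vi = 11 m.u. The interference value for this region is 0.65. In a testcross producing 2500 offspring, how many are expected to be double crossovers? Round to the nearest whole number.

Map distances give recombination frequencies of 0.220 and 0.110 for the two intervals.
With interference 0.65 (so coincidence = 0.35), expected double-crossover frequency = 0.220 × 0.110 × 0.35 = 0.00847.
Expected number = 0.00847 × 2500 = 21.17 ≈ 21.

21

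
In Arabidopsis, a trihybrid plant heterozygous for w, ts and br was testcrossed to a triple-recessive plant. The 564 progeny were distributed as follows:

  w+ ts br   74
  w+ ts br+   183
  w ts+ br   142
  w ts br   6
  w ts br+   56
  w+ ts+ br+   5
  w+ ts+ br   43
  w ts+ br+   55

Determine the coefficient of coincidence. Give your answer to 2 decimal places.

0.40

The two most frequent reciprocal classes, w+ ts br+ and w ts+ br, are the parental types, so the F1 was w+ ts br+ / w ts+ br.
The two rarest classes, w+ ts+ br+ and w ts br, are the double crossovers. Comparing them with the parentals, only the ts allele has switched, so ts is the middle locus and the order is br – ts – w.
br–ts: (129 + 11)/564 = 0.2482; ts–w: (99 + 11)/564 = 0.1950.
Expected DCO frequency = 0.2482 × 0.1950 ≈ 0.04840; observed = 11/564 ≈ 0.01950.
Coefficient of coincidence = 0.01950/0.04840 ≈ 0.40.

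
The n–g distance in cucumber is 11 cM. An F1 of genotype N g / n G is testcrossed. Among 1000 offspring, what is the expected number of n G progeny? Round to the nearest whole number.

A map distance of 11 cM corresponds to a recombination frequency of 0.110.
The F1 is N g / n G, so n G is a parental gamete class with expected frequency (1 − r)/2 = 0.890/2 = 0.4450.
Expected number = 0.4450 × 1000 = 445.00 ≈ 445.

445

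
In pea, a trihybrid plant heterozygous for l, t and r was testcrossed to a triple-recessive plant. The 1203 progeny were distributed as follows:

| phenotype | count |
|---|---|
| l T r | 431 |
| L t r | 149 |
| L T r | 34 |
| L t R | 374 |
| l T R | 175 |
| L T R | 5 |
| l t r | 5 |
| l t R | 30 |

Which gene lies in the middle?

The two most frequent reciprocal classes, L t R and l T r, are the parental types, so the F1 was L t R / l T r.
The two rarest classes, L T R and l t r, are the double crossovers. Comparing them with the parentals, only the t allele has switched, so t is the middle locus and the order is l – t – r.

t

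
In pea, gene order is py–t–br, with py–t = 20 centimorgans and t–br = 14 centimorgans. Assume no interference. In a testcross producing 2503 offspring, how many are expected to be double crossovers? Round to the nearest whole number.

70

Map distances give recombination frequencies of 0.200 and 0.140 for the two intervals.
With no interference, expected double-crossover frequency = 0.200 × 0.140 = 0.02800.
Expected number = 0.02800 × 2503 = 70.08 ≈ 70.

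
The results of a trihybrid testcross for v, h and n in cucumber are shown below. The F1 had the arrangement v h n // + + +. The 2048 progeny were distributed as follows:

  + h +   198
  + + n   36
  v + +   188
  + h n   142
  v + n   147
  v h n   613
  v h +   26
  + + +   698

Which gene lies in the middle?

n

The two rarest classes, v h + and + + n, are the double crossovers. Comparing them with the parentals, only the n allele has switched, so n is the middle locus and the order is h – n – v.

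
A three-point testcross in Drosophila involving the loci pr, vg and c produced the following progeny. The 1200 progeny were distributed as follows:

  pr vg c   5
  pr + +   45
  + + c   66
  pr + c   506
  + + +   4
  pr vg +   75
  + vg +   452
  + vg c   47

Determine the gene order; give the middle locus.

vg

The two most frequent reciprocal classes, pr + c and + vg +, are the parental types, so the F1 was pr + c / + vg +.
The two rarest classes, pr vg c and + + +, are the double crossovers. Comparing them with the parentals, only the vg allele has switched, so vg is the middle locus and the order is pr – vg – c.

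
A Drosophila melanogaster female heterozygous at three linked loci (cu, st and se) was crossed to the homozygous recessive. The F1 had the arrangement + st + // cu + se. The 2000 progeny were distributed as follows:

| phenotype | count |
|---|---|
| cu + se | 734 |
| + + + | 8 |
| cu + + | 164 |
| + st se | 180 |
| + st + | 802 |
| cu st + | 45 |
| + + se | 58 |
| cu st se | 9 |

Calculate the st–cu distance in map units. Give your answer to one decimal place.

The two rarest classes, + + + and cu st se, are the double crossovers. Comparing them with the parentals, only the st allele has switched, so st is the middle locus and the order is cu – st – se.
Crossovers in the cu–st interval produce the single-crossover classes cu st + and + + se (45 + 58 = 103) plus the double crossovers (17).
RF(cu–st) = (103 + 17) / 2000 = 120/2000 = 0.0600 → 6.0 map units.

6.0 map units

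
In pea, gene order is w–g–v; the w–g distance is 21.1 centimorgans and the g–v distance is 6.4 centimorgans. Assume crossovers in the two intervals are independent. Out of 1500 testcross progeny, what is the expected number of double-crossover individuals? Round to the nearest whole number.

20

Map distances give recombination frequencies of 0.211 and 0.064 for the two intervals.
With no interference, expected double-crossover frequency = 0.211 × 0.064 = 0.01350.
Expected number = 0.01350 × 1500 = 20.26 ≈ 20.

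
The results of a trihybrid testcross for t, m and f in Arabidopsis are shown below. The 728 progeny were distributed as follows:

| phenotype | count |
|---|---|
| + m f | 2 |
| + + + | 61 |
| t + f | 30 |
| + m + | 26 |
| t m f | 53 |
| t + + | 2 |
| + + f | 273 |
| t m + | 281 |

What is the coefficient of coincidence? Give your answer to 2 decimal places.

The two most frequent reciprocal classes, t m + and + + f, are the parental types, so the F1 was t m + / + + f.
The two rarest classes, t + + and + m f, are the double crossovers. Comparing them with the parentals, only the m allele has switched, so m is the middle locus and the order is t – m – f.
t–m: (56 + 4)/728 = 0.0824; m–f: (114 + 4)/728 = 0.1621.
Expected DCO frequency = 0.0824 × 0.1621 ≈ 0.01336; observed = 4/728 ≈ 0.00549.
Coefficient of coincidence = 0.00549/0.01336 ≈ 0.41.

0.41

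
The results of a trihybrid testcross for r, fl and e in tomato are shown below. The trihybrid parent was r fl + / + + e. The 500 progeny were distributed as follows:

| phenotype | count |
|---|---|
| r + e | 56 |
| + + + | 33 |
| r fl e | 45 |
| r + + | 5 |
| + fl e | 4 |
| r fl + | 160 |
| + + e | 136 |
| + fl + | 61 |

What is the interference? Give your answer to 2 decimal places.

0.59

The two rarest classes, r + + and + fl e, are the double crossovers. Comparing them with the parentals, only the fl allele has switched, so fl is the middle locus and the order is r – fl – e.
r–fl: (117 + 9)/500 = 0.2520; fl–e: (78 + 9)/500 = 0.1740.
Expected DCO frequency = 0.2520 × 0.1740 ≈ 0.04385; observed = 9/500 ≈ 0.01800.
Coefficient of coincidence = 0.01800/0.04385 ≈ 0.41; interference = 1 − 0.41 = 0.59.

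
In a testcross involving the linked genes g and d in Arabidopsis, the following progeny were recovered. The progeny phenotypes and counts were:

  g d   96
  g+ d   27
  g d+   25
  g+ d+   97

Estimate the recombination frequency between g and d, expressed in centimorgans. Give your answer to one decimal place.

21.2 centimorgans

The two most frequent classes, g+ d+ (97) and g d (96), are the parental types, so the F1 was g+ d+ / g d.
The recombinant classes are g+ d and g d+: 27 + 25 = 52.
Recombination frequency = 52/245 = 0.2122 ≈ 21.2%, i.e. 21.2 centimorgans.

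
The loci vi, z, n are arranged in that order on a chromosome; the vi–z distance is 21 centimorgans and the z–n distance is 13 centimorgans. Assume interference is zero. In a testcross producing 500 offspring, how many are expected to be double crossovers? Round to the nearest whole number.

Map distances give recombination frequencies of 0.210 and 0.130 for the two intervals.
With no interference, expected double-crossover frequency = 0.210 × 0.130 = 0.02730.
Expected number = 0.02730 × 500 = 13.65 ≈ 14.

14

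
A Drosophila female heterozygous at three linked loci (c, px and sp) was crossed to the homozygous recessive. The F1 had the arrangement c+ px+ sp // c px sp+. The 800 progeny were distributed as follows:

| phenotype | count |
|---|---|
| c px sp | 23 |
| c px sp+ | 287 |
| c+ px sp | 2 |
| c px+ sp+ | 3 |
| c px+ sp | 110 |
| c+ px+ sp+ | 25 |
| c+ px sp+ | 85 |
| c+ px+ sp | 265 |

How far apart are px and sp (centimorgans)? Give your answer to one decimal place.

6.6 centimorgans

The two rarest classes, c+ px sp and c px+ sp+, are the double crossovers. Comparing them with the parentals, only the px allele has switched, so px is the middle locus and the order is c – px – sp.
Crossovers in the px–sp interval produce the single-crossover classes c+ px+ sp+ and c px sp (25 + 23 = 48) plus the double crossovers (5).
RF(px–sp) = (48 + 5) / 800 = 53/800 = 0.0663 → 6.6 centimorgans.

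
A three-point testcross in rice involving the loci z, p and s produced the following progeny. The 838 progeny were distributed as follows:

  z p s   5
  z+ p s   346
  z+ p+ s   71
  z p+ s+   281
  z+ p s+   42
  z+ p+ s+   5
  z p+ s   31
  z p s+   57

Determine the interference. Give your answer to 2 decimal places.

The two most frequent reciprocal classes, z+ p s and z p+ s+, are the parental types, so the F1 was z+ p s / z p+ s+.
The two rarest classes, z p s and z+ p+ s+, are the double crossovers. Comparing them with the parentals, only the z allele has switched, so z is the middle locus and the order is s – z – p.
s–z: (73 + 10)/838 = 0.0990; z–p: (128 + 10)/838 = 0.1647.
Expected DCO frequency = 0.0990 × 0.1647 ≈ 0.01631; observed = 10/838 ≈ 0.01193.
Coefficient of coincidence = 0.01193/0.01631 ≈ 0.73; interference = 1 − 0.73 = 0.27.

0.27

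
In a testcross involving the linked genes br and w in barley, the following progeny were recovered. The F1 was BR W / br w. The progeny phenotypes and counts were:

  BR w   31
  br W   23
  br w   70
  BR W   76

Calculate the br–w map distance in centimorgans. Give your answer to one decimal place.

27.0 centimorgans

The recombinant classes are BR w and br W: 31 + 23 = 54.
Recombination frequency = 54/200 = 0.2700 ≈ 27.0%, i.e. 27.0 centimorgans.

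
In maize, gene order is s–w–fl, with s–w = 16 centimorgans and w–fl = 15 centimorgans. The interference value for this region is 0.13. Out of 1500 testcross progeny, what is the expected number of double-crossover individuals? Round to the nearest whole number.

Map distances give recombination frequencies of 0.160 and 0.150 for the two intervals.
With interference 0.13 (so coincidence = 0.87), expected double-crossover frequency = 0.160 × 0.150 × 0.87 = 0.02088.
Expected number = 0.02088 × 1500 = 31.32 ≈ 31.

31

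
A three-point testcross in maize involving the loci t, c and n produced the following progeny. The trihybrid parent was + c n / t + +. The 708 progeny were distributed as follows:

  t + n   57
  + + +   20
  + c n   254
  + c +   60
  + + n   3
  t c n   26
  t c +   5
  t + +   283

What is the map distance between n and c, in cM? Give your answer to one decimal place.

The two rarest classes, + + n and t c +, are the double crossovers. Comparing them with the parentals, only the c allele has switched, so c is the middle locus and the order is t – c – n.
Crossovers in the c–n interval produce the single-crossover classes + c + and t + n (60 + 57 = 117) plus the double crossovers (8).
RF(c–n) = (117 + 8) / 708 = 125/708 = 0.1766 → 17.7 cM.

17.7 cM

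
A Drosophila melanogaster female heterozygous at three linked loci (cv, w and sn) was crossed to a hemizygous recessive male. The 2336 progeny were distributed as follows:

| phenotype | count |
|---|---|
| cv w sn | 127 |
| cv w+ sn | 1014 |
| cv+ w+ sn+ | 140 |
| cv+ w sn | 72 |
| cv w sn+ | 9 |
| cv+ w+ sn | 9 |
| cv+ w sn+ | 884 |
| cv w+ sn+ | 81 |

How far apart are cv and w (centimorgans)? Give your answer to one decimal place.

The two most frequent reciprocal classes, cv+ w sn+ and cv w+ sn, are the parental types, so the F1 was cv+ w sn+ / cv w+ sn.
The two rarest classes, cv w sn+ and cv+ w+ sn, are the double crossovers. Comparing them with the parentals, only the cv allele has switched, so cv is the middle locus and the order is w – cv – sn.
Crossovers in the w–cv interval produce the single-crossover classes cv+ w+ sn+ and cv w sn (140 + 127 = 267) plus the double crossovers (18).
RF(w–cv) = (267 + 18) / 2336 = 285/2336 = 0.1220 → 12.2 centimorgans.

12.2 centimorgans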